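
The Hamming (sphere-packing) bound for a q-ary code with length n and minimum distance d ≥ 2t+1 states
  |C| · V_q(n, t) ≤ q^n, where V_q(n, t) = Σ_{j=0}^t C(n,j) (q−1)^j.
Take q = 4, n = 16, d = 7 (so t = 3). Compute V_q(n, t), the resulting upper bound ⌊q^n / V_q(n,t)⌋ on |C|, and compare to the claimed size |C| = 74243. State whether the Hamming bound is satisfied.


V_q(n, t) = 16249, q^n = 4294967296, Hamming bound = 264321, |C| = 74243 ≤ bound (satisfied).

Step 1: Compute V_q(n, t) = Σ_{j=0}^3 C(n, j) (q−1)^j.
  j = 0: C(16,0)·(3)^0 = 1·1 = 1.
  j = 1: C(16,1)·(3)^1 = 16·3 = 48.
  j = 2: C(16,2)·(3)^2 = 120·9 = 1080.
  j = 3: C(16,3)·(3)^3 = 560·27 = 15120.
  V_q(n, t) = 1 + 48 + 1080 + 15120 = 16249.
Step 2: q^n = 4^16 = 4294967296.
Step 3: Hamming bound ⌊q^n / V_q(n,t)⌋ = ⌊4294967296/16249⌋ = 264321.
Step 4: Compare |C| = 74243 to 264321: satisfied.
The claimed |C| lies below the Hamming bound.


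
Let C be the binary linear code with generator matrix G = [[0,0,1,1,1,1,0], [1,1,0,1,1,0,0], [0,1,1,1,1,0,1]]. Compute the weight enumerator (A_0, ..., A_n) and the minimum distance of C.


Weight distribution: A_0 = 1, A_3 = 2, A_4 = 3, A_5 = 2. Minimum distance d = 3.

Enumerate all 2^3 = 8 messages m ∈ F_2^3.
For each, compute codeword c = mG in F_2^7, then tally its weight.
  m = 000 → c = 0000000, weight = 0.
  m = 100 → c = 0011110, weight = 4.
  m = 010 → c = 1101100, weight = 4.
  m = 110 → c = 1110010, weight = 4.
  m = 001 → c = 0111101, weight = 5.
  m = 101 → c = 0100011, weight = 3.
  m = 011 → c = 1010001, weight = 3.
  m = 111 → c = 1001111, weight = 5.
Tally weights:
  weight 0: 1 codewords.
  weight 3: 2 codewords.
  weight 4: 3 codewords.
  weight 5: 2 codewords.
Minimum distance d = smallest w > 0 with A_w > 0 = 3.
Sanity: Σ A_w = 8 = 2^3 = 8 ✓.


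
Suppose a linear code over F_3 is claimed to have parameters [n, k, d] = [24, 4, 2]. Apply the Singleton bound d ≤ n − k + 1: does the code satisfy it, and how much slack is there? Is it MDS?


Singleton RHS = n − k + 1 = 21, slack = 19, bound satisfied, not MDS.

Singleton bound: d ≤ n − k + 1.
Here n = 24, k = 4, so n − k + 1 = 21.
Given d = 2, check d ≤ 21: YES.
Slack = (n − k + 1) − d = 19.
The code is NOT MDS (slack = 19 > 0).
Description: the claimed parameters are [24, 4, 2]_3; such a code would be non-MDS.


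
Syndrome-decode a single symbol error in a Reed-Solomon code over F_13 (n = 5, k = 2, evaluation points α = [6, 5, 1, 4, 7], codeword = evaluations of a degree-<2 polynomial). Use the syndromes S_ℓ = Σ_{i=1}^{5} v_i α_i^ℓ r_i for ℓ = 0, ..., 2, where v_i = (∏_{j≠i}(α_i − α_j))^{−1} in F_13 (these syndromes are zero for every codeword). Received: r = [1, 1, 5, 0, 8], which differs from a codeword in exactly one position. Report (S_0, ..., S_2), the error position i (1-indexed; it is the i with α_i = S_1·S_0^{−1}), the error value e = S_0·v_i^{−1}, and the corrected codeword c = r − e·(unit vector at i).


S = (9, 6, 4), error at position 2, error magnitude e = 7, c = [1, 7, 5, 0, 8].

Step 1: column multipliers v_i = (∏_{j≠i}(α_i − α_j))^{−1} mod 13.
  i = 1 (α = 6): (6−5)(6−1)(6−4)(6−7) = 1·5·2·(−1) = −10 ≡ 3, so v_1 = 3^{−1} = 9 (mod 13).
  i = 2 (α = 5): (5−6)(5−1)(5−4)(5−7) = (−1)·4·1·(−2) = 8 ≡ 8, so v_2 = 8^{−1} = 5 (mod 13).
  i = 3 (α = 1): (1−6)(1−5)(1−4)(1−7) = (−5)·(−4)·(−3)·(−6) = 360 ≡ 9, so v_3 = 9^{−1} = 3 (mod 13).
  i = 4 (α = 4): (4−6)(4−5)(4−1)(4−7) = (−2)·(−1)·3·(−3) = −18 ≡ 8, so v_4 = 8^{−1} = 5 (mod 13).
  i = 5 (α = 7): (7−6)(7−5)(7−1)(7−4) = 1·2·6·3 = 36 ≡ 10, so v_5 = 10^{−1} = 4 (mod 13).
  v = [9, 5, 3, 5, 4].
Step 2: syndromes of r = [1, 1, 5, 0, 8] (all sums mod 13).
  S_0 = Σ v_i r_i = 9·1 + 5·1 + 3·5 + 5·0 + 4·8 = 61 ≡ 9.
  S_1 = Σ v_i α_i r_i = 9·6·1 + 5·5·1 + 3·1·5 + 5·4·0 + 4·7·8 = 318 ≡ 6.
  α_i^2 mod 13 = [10, 12, 1, 3, 10].
  S_2 = Σ v_i α_i^2 r_i = 9·10·1 + 5·12·1 + 3·1·5 + 5·3·0 + 4·10·8 = 485 ≡ 4.
  S = (9, 6, 4) ≠ 0, so r is not a codeword (an error is present).
Step 3: locate the error. For a single error e at position i, S_ℓ = v_i·e·α_i^ℓ, so α_err = S_1/S_0.
  S_0^{−1} = 9^{−1} = 3 (mod 13), so α_err = 6·3 = 18 ≡ 5 = α_2. Error position i = 2.
  Consistency check: S_2/S_1 = 4·11 = 44 ≡ 5 = α_err ✓ (single-error assumption holds).
Step 4: error magnitude e = S_0/v_2 = S_0·∏_{j≠2}(α_2 − α_j) = 9·8 = 72 ≡ 7 (mod 13).
Step 5: correct position 2: c_2 = r_2 − e = 1 − 7 ≡ 7 (mod 13). Hence c = [1, 7, 5, 0, 8].
  Check: interpolating c through the α_i gives m(x) = 11 + 7·x (degree < 2) with m(α_i) = c_i for every i, so c is indeed a codeword.


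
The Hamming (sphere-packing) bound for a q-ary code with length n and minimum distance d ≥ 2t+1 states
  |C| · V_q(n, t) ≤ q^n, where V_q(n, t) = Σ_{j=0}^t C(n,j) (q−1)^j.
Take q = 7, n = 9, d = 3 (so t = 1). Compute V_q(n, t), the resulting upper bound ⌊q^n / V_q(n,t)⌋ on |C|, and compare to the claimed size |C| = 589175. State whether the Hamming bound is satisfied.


V_q(n, t) = 55, q^n = 40353607, Hamming bound = 733701, |C| = 589175 ≤ bound (satisfied).

Step 1: Compute V_q(n, t) = Σ_{j=0}^1 C(n, j) (q−1)^j.
  j = 0: C(9,0)·(6)^0 = 1·1 = 1.
  j = 1: C(9,1)·(6)^1 = 9·6 = 54.
  V_q(n, t) = 1 + 54 = 55.
Step 2: q^n = 7^9 = 40353607.
Step 3: Hamming bound ⌊q^n / V_q(n,t)⌋ = ⌊40353607/55⌋ = 733701.
Step 4: Compare |C| = 589175 to 733701: satisfied.
The claimed |C| lies below the Hamming bound.


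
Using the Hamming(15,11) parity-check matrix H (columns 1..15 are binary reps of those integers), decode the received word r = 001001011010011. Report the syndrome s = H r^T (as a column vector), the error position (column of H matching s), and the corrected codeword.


s = (1, 1, 1, 0)^T, error position = 14, corrected codeword c = 001001011010001

Compute s = H r^T mod 2 one row at a time:
  s_1 = 1 + 1 + 0 + 1 + 0 + 0 + 1 + 1 = 5 ≡ 1 (mod 2).
  s_2 = 0 + 0 + 1 + 0 + 0 + 0 + 1 + 1 = 3 ≡ 1 (mod 2).
  s_3 = 0 + 1 + 1 + 0 + 0 + 1 + 1 + 1 = 5 ≡ 1 (mod 2).
  s_4 = 0 + 1 + 0 + 0 + 1 + 1 + 0 + 1 = 4 ≡ 0 (mod 2).
s = (1, 1, 1, 0)^T — this equals column 14 of H (binary 1110), so error is at position 14.
Correct: flip bit 14 of r = 001001011010011 to get c = 001001011010001.


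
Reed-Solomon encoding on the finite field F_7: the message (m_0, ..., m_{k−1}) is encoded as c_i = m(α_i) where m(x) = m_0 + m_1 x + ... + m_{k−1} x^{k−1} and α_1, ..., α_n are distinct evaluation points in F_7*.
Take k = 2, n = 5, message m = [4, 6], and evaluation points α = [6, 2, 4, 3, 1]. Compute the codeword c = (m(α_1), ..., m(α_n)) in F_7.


c = [5, 2, 0, 1, 3]

Message polynomial: m(x) = 4 + 6·x (mod 7).
For each evaluation point α_i, compute m(α_i) mod 7:
  α_1 = 6: Horner steps 6 → 5, so m(6) = 5.
  α_2 = 2: Horner steps 6 → 2, so m(2) = 2.
  α_3 = 4: Horner steps 6 → 0, so m(4) = 0.
  α_4 = 3: Horner steps 6 → 1, so m(3) = 1.
  α_5 = 1: Horner steps 6 → 3, so m(1) = 3.
Codeword c = [5, 2, 0, 1, 3] ∈ F_7^5.


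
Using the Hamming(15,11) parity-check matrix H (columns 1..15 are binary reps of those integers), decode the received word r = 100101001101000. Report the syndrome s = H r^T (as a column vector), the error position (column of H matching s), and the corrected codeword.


s = (1, 1, 0, 0)^T, error position = 12, corrected codeword c = 100101001100000

Compute s = H r^T mod 2 one row at a time:
  s_1 = 0 + 1 + 1 + 0 + 1 + 0 + 0 + 0 = 3 ≡ 1 (mod 2).
  s_2 = 1 + 0 + 1 + 0 + 1 + 0 + 0 + 0 = 3 ≡ 1 (mod 2).
  s_3 = 0 + 0 + 1 + 0 + 1 + 0 + 0 + 0 = 2 ≡ 0 (mod 2).
  s_4 = 1 + 0 + 0 + 0 + 1 + 0 + 0 + 0 = 2 ≡ 0 (mod 2).
s = (1, 1, 0, 0)^T — this equals column 12 of H (binary 1100), so error is at position 12.
Correct: flip bit 12 of r = 100101001101000 to get c = 100101001100000.


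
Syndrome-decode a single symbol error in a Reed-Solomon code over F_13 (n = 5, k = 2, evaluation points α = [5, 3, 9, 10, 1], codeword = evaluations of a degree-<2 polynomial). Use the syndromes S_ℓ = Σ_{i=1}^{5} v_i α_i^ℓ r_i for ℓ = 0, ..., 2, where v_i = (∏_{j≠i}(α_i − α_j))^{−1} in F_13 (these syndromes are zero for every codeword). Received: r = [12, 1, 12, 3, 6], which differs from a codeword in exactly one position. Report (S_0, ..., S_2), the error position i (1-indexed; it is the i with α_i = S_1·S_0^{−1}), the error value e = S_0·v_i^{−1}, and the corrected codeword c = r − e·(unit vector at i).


S = (4, 7, 9), error at position 1, error magnitude e = 3, c = [9, 1, 12, 3, 6].

Step 1: column multipliers v_i = (∏_{j≠i}(α_i − α_j))^{−1} mod 13.
  i = 1 (α = 5): (5−3)(5−9)(5−10)(5−1) = 2·(−4)·(−5)·4 = 160 ≡ 4, so v_1 = 4^{−1} = 10 (mod 13).
  i = 2 (α = 3): (3−5)(3−9)(3−10)(3−1) = (−2)·(−6)·(−7)·2 = −168 ≡ 1, so v_2 = 1^{−1} = 1 (mod 13).
  i = 3 (α = 9): (9−5)(9−3)(9−10)(9−1) = 4·6·(−1)·8 = −192 ≡ 3, so v_3 = 3^{−1} = 9 (mod 13).
  i = 4 (α = 10): (10−5)(10−3)(10−9)(10−1) = 5·7·1·9 = 315 ≡ 3, so v_4 = 3^{−1} = 9 (mod 13).
  i = 5 (α = 1): (1−5)(1−3)(1−9)(1−10) = (−4)·(−2)·(−8)·(−9) = 576 ≡ 4, so v_5 = 4^{−1} = 10 (mod 13).
  v = [10, 1, 9, 9, 10].
Step 2: syndromes of r = [12, 1, 12, 3, 6] (all sums mod 13).
  S_0 = Σ v_i r_i = 10·12 + 1·1 + 9·12 + 9·3 + 10·6 = 316 ≡ 4.
  S_1 = Σ v_i α_i r_i = 10·5·12 + 1·3·1 + 9·9·12 + 9·10·3 + 10·1·6 = 1905 ≡ 7.
  α_i^2 mod 13 = [12, 9, 3, 9, 1].
  S_2 = Σ v_i α_i^2 r_i = 10·12·12 + 1·9·1 + 9·3·12 + 9·9·3 + 10·1·6 = 2076 ≡ 9.
  S = (4, 7, 9) ≠ 0, so r is not a codeword (an error is present).
Step 3: locate the error. For a single error e at position i, S_ℓ = v_i·e·α_i^ℓ, so α_err = S_1/S_0.
  S_0^{−1} = 4^{−1} = 10 (mod 13), so α_err = 7·10 = 70 ≡ 5 = α_1. Error position i = 1.
  Consistency check: S_2/S_1 = 9·2 = 18 ≡ 5 = α_err ✓ (single-error assumption holds).
Step 4: error magnitude e = S_0/v_1 = S_0·∏_{j≠1}(α_1 − α_j) = 4·4 = 16 ≡ 3 (mod 13).
Step 5: correct position 1: c_1 = r_1 − e = 12 − 3 ≡ 9 (mod 13). Hence c = [9, 1, 12, 3, 6].
  Check: interpolating c through the α_i gives m(x) = 2 + 4·x (degree < 2) with m(α_i) = c_i for every i, so c is indeed a codeword.


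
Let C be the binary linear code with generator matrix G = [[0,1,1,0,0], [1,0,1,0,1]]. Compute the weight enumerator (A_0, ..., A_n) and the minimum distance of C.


Weight distribution: A_0 = 1, A_2 = 1, A_3 = 2. Minimum distance d = 2.

Enumerate all 2^2 = 4 messages m ∈ F_2^2.
For each, compute codeword c = mG in F_2^5, then tally its weight.
  m = 00 → c = 00000, weight = 0.
  m = 10 → c = 01100, weight = 2.
  m = 01 → c = 10101, weight = 3.
  m = 11 → c = 11001, weight = 3.
Tally weights:
  weight 0: 1 codewords.
  weight 2: 1 codewords.
  weight 3: 2 codewords.
Minimum distance d = smallest w > 0 with A_w > 0 = 2.
Sanity: Σ A_w = 4 = 2^2 = 4 ✓.


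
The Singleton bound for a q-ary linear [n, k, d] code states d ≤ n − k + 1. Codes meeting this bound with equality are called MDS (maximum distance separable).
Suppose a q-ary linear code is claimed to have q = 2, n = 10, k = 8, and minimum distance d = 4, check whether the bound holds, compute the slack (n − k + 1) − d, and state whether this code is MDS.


Singleton RHS = n − k + 1 = 3, slack = -1, bound violated (no such code; not MDS).

Singleton bound: d ≤ n − k + 1.
Here n = 10, k = 8, so n − k + 1 = 3.
Given d = 4, check d ≤ 3: NO.
Slack = (n − k + 1) − d = -1.
The slack is negative: d = 4 exceeds n − k + 1 = 3 by 1, so the Singleton bound is violated and no linear [10, 8, 4]_2 code can exist. In particular it is not MDS (MDS requires d = n − k + 1 exactly).
Description: the claimed parameters are [10, 8, 4]_2; such a code would be impossible (violates the Singleton bound).


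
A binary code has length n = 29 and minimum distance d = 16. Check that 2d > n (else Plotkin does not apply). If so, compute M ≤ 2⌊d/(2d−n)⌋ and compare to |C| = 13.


Plotkin bound M ≤ 10; given |C| = 13 > bound (violated).

Check applicability: 2d = 32, n = 29.
2d − n = 3 > 0, so Plotkin applies.
Compute d/(2d−n) = 16/3 ≈ 5.3333.
⌊d/(2d−n)⌋ = 5.
Plotkin bound: M ≤ 2·5 = 10.
Given |C| = 13, check: VIOLATED.
This |C| is above the Plotkin bound, so no binary code with n = 29, d = 16 and 13 codewords exists.


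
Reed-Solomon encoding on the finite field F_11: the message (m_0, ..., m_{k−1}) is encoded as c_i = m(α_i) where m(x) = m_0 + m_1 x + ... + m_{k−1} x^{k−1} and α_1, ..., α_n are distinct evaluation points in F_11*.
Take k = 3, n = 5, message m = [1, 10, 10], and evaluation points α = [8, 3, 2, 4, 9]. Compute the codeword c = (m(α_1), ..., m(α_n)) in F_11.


c = [6, 0, 6, 3, 10]

Message polynomial: m(x) = 1 + 10·x + 10·x^2 (mod 11).
For each evaluation point α_i, compute m(α_i) mod 11:
  α_1 = 8: Horner steps 10 → 2 → 6, so m(8) = 6.
  α_2 = 3: Horner steps 10 → 7 → 0, so m(3) = 0.
  α_3 = 2: Horner steps 10 → 8 → 6, so m(2) = 6.
  α_4 = 4: Horner steps 10 → 6 → 3, so m(4) = 3.
  α_5 = 9: Horner steps 10 → 1 → 10, so m(9) = 10.
Codeword c = [6, 0, 6, 3, 10] ∈ F_11^5.


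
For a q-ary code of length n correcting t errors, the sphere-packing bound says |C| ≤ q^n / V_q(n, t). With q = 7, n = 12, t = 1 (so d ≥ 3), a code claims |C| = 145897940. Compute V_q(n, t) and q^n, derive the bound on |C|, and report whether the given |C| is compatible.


V_q(n, t) = 73, q^n = 13841287201, Hamming bound = 189606673, |C| = 145897940 ≤ bound (satisfied).

Step 1: Compute V_q(n, t) = Σ_{j=0}^1 C(n, j) (q−1)^j.
  j = 0: C(12,0)·(6)^0 = 1·1 = 1.
  j = 1: C(12,1)·(6)^1 = 12·6 = 72.
  V_q(n, t) = 1 + 72 = 73.
Step 2: q^n = 7^12 = 13841287201.
Step 3: Hamming bound ⌊q^n / V_q(n,t)⌋ = ⌊13841287201/73⌋ = 189606673.
Step 4: Compare |C| = 145897940 to 189606673: satisfied.
The claimed |C| lies below the Hamming bound.


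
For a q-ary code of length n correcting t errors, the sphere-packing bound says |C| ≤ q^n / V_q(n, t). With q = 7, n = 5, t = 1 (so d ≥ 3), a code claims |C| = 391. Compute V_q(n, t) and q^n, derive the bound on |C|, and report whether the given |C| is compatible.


V_q(n, t) = 31, q^n = 16807, Hamming bound = 542, |C| = 391 ≤ bound (satisfied).

Step 1: Compute V_q(n, t) = Σ_{j=0}^1 C(n, j) (q−1)^j.
  j = 0: C(5,0)·(6)^0 = 1·1 = 1.
  j = 1: C(5,1)·(6)^1 = 5·6 = 30.
  V_q(n, t) = 1 + 30 = 31.
Step 2: q^n = 7^5 = 16807.
Step 3: Hamming bound ⌊q^n / V_q(n,t)⌋ = ⌊16807/31⌋ = 542.
Step 4: Compare |C| = 391 to 542: satisfied.
The claimed |C| lies below the Hamming bound.


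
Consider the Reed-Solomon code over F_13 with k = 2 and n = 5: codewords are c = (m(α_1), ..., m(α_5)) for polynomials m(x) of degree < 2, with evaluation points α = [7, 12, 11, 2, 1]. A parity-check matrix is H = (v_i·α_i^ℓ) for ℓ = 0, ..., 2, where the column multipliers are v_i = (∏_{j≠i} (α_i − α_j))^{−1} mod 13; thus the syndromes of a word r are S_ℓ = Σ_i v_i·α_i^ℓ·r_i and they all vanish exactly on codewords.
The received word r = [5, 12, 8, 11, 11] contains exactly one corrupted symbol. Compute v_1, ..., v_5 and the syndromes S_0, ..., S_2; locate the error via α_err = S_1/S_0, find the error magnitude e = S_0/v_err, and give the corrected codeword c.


S = (3, 3, 3), error at position 5, error magnitude e = 4, c = [5, 12, 8, 11, 7].

Step 1: column multipliers v_i = (∏_{j≠i}(α_i − α_j))^{−1} mod 13.
  i = 1 (α = 7): (7−12)(7−11)(7−2)(7−1) = (−5)·(−4)·5·6 = 600 ≡ 2, so v_1 = 2^{−1} = 7 (mod 13).
  i = 2 (α = 12): (12−7)(12−11)(12−2)(12−1) = 5·1·10·11 = 550 ≡ 4, so v_2 = 4^{−1} = 10 (mod 13).
  i = 3 (α = 11): (11−7)(11−12)(11−2)(11−1) = 4·(−1)·9·10 = −360 ≡ 4, so v_3 = 4^{−1} = 10 (mod 13).
  i = 4 (α = 2): (2−7)(2−12)(2−11)(2−1) = (−5)·(−10)·(−9)·1 = −450 ≡ 5, so v_4 = 5^{−1} = 8 (mod 13).
  i = 5 (α = 1): (1−7)(1−12)(1−11)(1−2) = (−6)·(−11)·(−10)·(−1) = 660 ≡ 10, so v_5 = 10^{−1} = 4 (mod 13).
  v = [7, 10, 10, 8, 4].
Step 2: syndromes of r = [5, 12, 8, 11, 11] (all sums mod 13).
  S_0 = Σ v_i r_i = 7·5 + 10·12 + 10·8 + 8·11 + 4·11 = 367 ≡ 3.
  S_1 = Σ v_i α_i r_i = 7·7·5 + 10·12·12 + 10·11·8 + 8·2·11 + 4·1·11 = 2785 ≡ 3.
  α_i^2 mod 13 = [10, 1, 4, 4, 1].
  S_2 = Σ v_i α_i^2 r_i = 7·10·5 + 10·1·12 + 10·4·8 + 8·4·11 + 4·1·11 = 1186 ≡ 3.
  S = (3, 3, 3) ≠ 0, so r is not a codeword (an error is present).
Step 3: locate the error. For a single error e at position i, S_ℓ = v_i·e·α_i^ℓ, so α_err = S_1/S_0.
  S_0^{−1} = 3^{−1} = 9 (mod 13), so α_err = 3·9 = 27 ≡ 1 = α_5. Error position i = 5.
  Consistency check: S_2/S_1 = 3·9 = 27 ≡ 1 = α_err ✓ (single-error assumption holds).
Step 4: error magnitude e = S_0/v_5 = S_0·∏_{j≠5}(α_5 − α_j) = 3·10 = 30 ≡ 4 (mod 13).
Step 5: correct position 5: c_5 = r_5 − e = 11 − 4 ≡ 7 (mod 13). Hence c = [5, 12, 8, 11, 7].
  Check: interpolating c through the α_i gives m(x) = 3 + 4·x (degree < 2) with m(α_i) = c_i for every i, so c is indeed a codeword.


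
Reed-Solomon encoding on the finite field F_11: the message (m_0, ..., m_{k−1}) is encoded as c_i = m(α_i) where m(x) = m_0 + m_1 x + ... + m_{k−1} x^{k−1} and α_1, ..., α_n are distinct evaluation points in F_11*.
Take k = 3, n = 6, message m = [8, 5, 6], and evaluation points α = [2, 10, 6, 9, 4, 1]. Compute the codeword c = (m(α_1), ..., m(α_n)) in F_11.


c = [9, 9, 1, 0, 3, 8]

Message polynomial: m(x) = 8 + 5·x + 6·x^2 (mod 11).
For each evaluation point α_i, compute m(α_i) mod 11:
  α_1 = 2: Horner steps 6 → 6 → 9, so m(2) = 9.
  α_2 = 10: Horner steps 6 → 10 → 9, so m(10) = 9.
  α_3 = 6: Horner steps 6 → 8 → 1, so m(6) = 1.
  α_4 = 9: Horner steps 6 → 4 → 0, so m(9) = 0.
  α_5 = 4: Horner steps 6 → 7 → 3, so m(4) = 3.
  α_6 = 1: Horner steps 6 → 0 → 8, so m(1) = 8.
Codeword c = [9, 9, 1, 0, 3, 8] ∈ F_11^6.


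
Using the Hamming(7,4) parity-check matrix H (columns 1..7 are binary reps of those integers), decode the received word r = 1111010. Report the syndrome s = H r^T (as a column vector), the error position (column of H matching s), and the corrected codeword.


s = (0, 1, 0)^T, error position = 2, corrected codeword c = 1011010

Compute s = H r^T mod 2 one row at a time:
  s_1 = 1 + 0 + 1 + 0 = 2 ≡ 0 (mod 2).
  s_2 = 1 + 1 + 1 + 0 = 3 ≡ 1 (mod 2).
  s_3 = 1 + 1 + 0 + 0 = 2 ≡ 0 (mod 2).
s = (0, 1, 0)^T — this equals column 2 of H (binary 010), so error is at position 2.
Correct: flip bit 2 of r = 1111010 to get c = 1011010.


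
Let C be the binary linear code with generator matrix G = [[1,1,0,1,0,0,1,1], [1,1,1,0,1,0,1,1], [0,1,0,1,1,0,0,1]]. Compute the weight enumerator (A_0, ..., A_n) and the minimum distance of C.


Weight distribution: A_0 = 1, A_3 = 3, A_4 = 2, A_5 = 1, A_6 = 1. Minimum distance d = 3.

Enumerate all 2^3 = 8 messages m ∈ F_2^3.
For each, compute codeword c = mG in F_2^8, then tally its weight.
  m = 000 → c = 00000000, weight = 0.
  m = 100 → c = 11010011, weight = 5.
  m = 010 → c = 11101011, weight = 6.
  m = 110 → c = 00111000, weight = 3.
  m = 001 → c = 01011001, weight = 4.
  m = 101 → c = 10001010, weight = 3.
  m = 011 → c = 10110010, weight = 4.
  m = 111 → c = 01100001, weight = 3.
Tally weights:
  weight 0: 1 codewords.
  weight 3: 3 codewords.
  weight 4: 2 codewords.
  weight 5: 1 codewords.
  weight 6: 1 codewords.
Minimum distance d = smallest w > 0 with A_w > 0 = 3.
Sanity: Σ A_w = 8 = 2^3 = 8 ✓.


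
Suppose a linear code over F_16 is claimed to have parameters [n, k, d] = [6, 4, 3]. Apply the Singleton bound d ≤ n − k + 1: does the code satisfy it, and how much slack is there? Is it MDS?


Singleton RHS = n − k + 1 = 3, slack = 0, bound satisfied, MDS.

Singleton bound: d ≤ n − k + 1.
Here n = 6, k = 4, so n − k + 1 = 3.
Given d = 3, check d ≤ 3: YES.
Slack = (n − k + 1) − d = 0.
The code is MDS (slack = 0).
Description: the claimed parameters are [6, 4, 3]_16; such a code would be MDS (meets Singleton bound).


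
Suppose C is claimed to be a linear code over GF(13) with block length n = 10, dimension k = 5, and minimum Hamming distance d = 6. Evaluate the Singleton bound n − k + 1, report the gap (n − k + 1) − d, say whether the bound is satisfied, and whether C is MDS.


Singleton RHS = n − k + 1 = 6, slack = 0, bound satisfied, MDS.

Singleton bound: d ≤ n − k + 1.
Here n = 10, k = 5, so n − k + 1 = 6.
Given d = 6, check d ≤ 6: YES.
Slack = (n − k + 1) − d = 0.
The code is MDS (slack = 0).
Description: the claimed parameters are [10, 5, 6]_13; such a code would be MDS (meets Singleton bound).


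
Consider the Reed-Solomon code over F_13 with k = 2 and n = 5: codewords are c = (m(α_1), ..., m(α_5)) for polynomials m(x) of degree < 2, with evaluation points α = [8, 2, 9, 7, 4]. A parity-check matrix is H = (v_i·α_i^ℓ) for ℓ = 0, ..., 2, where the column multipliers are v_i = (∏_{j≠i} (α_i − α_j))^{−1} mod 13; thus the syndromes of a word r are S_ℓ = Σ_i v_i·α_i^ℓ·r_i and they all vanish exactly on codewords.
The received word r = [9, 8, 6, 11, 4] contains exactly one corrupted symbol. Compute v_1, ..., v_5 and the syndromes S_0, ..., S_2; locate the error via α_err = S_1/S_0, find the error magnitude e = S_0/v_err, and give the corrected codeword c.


S = (5, 6, 2), error at position 3, error magnitude e = 12, c = [9, 8, 7, 11, 4].

Step 1: column multipliers v_i = (∏_{j≠i}(α_i − α_j))^{−1} mod 13.
  i = 1 (α = 8): (8−2)(8−9)(8−7)(8−4) = 6·(−1)·1·4 = −24 ≡ 2, so v_1 = 2^{−1} = 7 (mod 13).
  i = 2 (α = 2): (2−8)(2−9)(2−7)(2−4) = (−6)·(−7)·(−5)·(−2) = 420 ≡ 4, so v_2 = 4^{−1} = 10 (mod 13).
  i = 3 (α = 9): (9−8)(9−2)(9−7)(9−4) = 1·7·2·5 = 70 ≡ 5, so v_3 = 5^{−1} = 8 (mod 13).
  i = 4 (α = 7): (7−8)(7−2)(7−9)(7−4) = (−1)·5·(−2)·3 = 30 ≡ 4, so v_4 = 4^{−1} = 10 (mod 13).
  i = 5 (α = 4): (4−8)(4−2)(4−9)(4−7) = (−4)·2·(−5)·(−3) = −120 ≡ 10, so v_5 = 10^{−1} = 4 (mod 13).
  v = [7, 10, 8, 10, 4].
Step 2: syndromes of r = [9, 8, 6, 11, 4] (all sums mod 13).
  S_0 = Σ v_i r_i = 7·9 + 10·8 + 8·6 + 10·11 + 4·4 = 317 ≡ 5.
  S_1 = Σ v_i α_i r_i = 7·8·9 + 10·2·8 + 8·9·6 + 10·7·11 + 4·4·4 = 1930 ≡ 6.
  α_i^2 mod 13 = [12, 4, 3, 10, 3].
  S_2 = Σ v_i α_i^2 r_i = 7·12·9 + 10·4·8 + 8·3·6 + 10·10·11 + 4·3·4 = 2368 ≡ 2.
  S = (5, 6, 2) ≠ 0, so r is not a codeword (an error is present).
Step 3: locate the error. For a single error e at position i, S_ℓ = v_i·e·α_i^ℓ, so α_err = S_1/S_0.
  S_0^{−1} = 5^{−1} = 8 (mod 13), so α_err = 6·8 = 48 ≡ 9 = α_3. Error position i = 3.
  Consistency check: S_2/S_1 = 2·11 = 22 ≡ 9 = α_err ✓ (single-error assumption holds).
Step 4: error magnitude e = S_0/v_3 = S_0·∏_{j≠3}(α_3 − α_j) = 5·5 = 25 ≡ 12 (mod 13).
Step 5: correct position 3: c_3 = r_3 − e = 6 − 12 ≡ 7 (mod 13). Hence c = [9, 8, 7, 11, 4].
  Check: interpolating c through the α_i gives m(x) = 12 + 11·x (degree < 2) with m(α_i) = c_i for every i, so c is indeed a codeword.


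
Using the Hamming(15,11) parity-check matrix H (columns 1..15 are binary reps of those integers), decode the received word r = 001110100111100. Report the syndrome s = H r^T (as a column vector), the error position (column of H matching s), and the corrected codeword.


s = (0, 1, 0, 1)^T, error position = 5, corrected codeword c = 001100100111100

Compute s = H r^T mod 2 one row at a time:
  s_1 = 0 + 0 + 1 + 1 + 1 + 1 + 0 + 0 = 4 ≡ 0 (mod 2).
  s_2 = 1 + 1 + 0 + 1 + 1 + 1 + 0 + 0 = 5 ≡ 1 (mod 2).
  s_3 = 0 + 1 + 0 + 1 + 1 + 1 + 0 + 0 = 4 ≡ 0 (mod 2).
  s_4 = 0 + 1 + 1 + 1 + 0 + 1 + 1 + 0 = 5 ≡ 1 (mod 2).
s = (0, 1, 0, 1)^T — this equals column 5 of H (binary 0101), so error is at position 5.
Correct: flip bit 5 of r = 001110100111100 to get c = 001100100111100.


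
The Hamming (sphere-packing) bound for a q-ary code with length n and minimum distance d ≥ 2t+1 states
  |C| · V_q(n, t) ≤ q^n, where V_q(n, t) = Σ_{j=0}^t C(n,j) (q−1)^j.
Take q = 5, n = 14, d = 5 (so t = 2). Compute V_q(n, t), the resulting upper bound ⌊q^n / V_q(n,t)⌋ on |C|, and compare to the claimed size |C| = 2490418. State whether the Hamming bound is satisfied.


V_q(n, t) = 1513, q^n = 6103515625, Hamming bound = 4034048, |C| = 2490418 ≤ bound (satisfied).

Step 1: Compute V_q(n, t) = Σ_{j=0}^2 C(n, j) (q−1)^j.
  j = 0: C(14,0)·(4)^0 = 1·1 = 1.
  j = 1: C(14,1)·(4)^1 = 14·4 = 56.
  j = 2: C(14,2)·(4)^2 = 91·16 = 1456.
  V_q(n, t) = 1 + 56 + 1456 = 1513.
Step 2: q^n = 5^14 = 6103515625.
Step 3: Hamming bound ⌊q^n / V_q(n,t)⌋ = ⌊6103515625/1513⌋ = 4034048.
Step 4: Compare |C| = 2490418 to 4034048: satisfied.
The claimed |C| lies below the Hamming bound.


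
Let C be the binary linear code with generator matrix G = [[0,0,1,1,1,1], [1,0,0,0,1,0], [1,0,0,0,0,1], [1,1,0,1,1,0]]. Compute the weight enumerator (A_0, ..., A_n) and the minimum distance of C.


Weight distribution: A_0 = 1, A_2 = 6, A_4 = 9. Minimum distance d = 2.

Enumerate all 2^4 = 16 messages m ∈ F_2^4.
For each, compute codeword c = mG in F_2^6, then tally its weight.
  m = 0000 → c = 000000, weight = 0.
  m = 1000 → c = 001111, weight = 4.
  m = 0100 → c = 100010, weight = 2.
  m = 1100 → c = 101101, weight = 4.
  m = 0010 → c = 100001, weight = 2.
  m = 1010 → c = 101110, weight = 4.
  m = 0110 → c = 000011, weight = 2.
  m = 1110 → c = 001100, weight = 2.
  m = 0001 → c = 110110, weight = 4.
  m = 1001 → c = 111001, weight = 4.
  m = 0101 → c = 010100, weight = 2.
  m = 1101 → c = 011011, weight = 4.
  m = 0011 → c = 010111, weight = 4.
  m = 1011 → c = 011000, weight = 2.
  m = 0111 → c = 110101, weight = 4.
  m = 1111 → c = 111010, weight = 4.
Tally weights:
  weight 0: 1 codewords.
  weight 2: 6 codewords.
  weight 4: 9 codewords.
Minimum distance d = smallest w > 0 with A_w > 0 = 2.
Sanity: Σ A_w = 16 = 2^4 = 16 ✓.


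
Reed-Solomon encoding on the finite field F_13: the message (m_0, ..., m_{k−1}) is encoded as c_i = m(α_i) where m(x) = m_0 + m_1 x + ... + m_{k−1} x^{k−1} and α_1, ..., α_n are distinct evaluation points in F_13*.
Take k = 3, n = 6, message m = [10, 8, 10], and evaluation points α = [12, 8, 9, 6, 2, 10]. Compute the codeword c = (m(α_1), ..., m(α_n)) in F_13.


c = [12, 12, 8, 2, 1, 11]

Message polynomial: m(x) = 10 + 8·x + 10·x^2 (mod 13).
For each evaluation point α_i, compute m(α_i) mod 13:
  α_1 = 12: Horner steps 10 → 11 → 12, so m(12) = 12.
  α_2 = 8: Horner steps 10 → 10 → 12, so m(8) = 12.
  α_3 = 9: Horner steps 10 → 7 → 8, so m(9) = 8.
  α_4 = 6: Horner steps 10 → 3 → 2, so m(6) = 2.
  α_5 = 2: Horner steps 10 → 2 → 1, so m(2) = 1.
  α_6 = 10: Horner steps 10 → 4 → 11, so m(10) = 11.
Codeword c = [12, 12, 8, 2, 1, 11] ∈ F_13^6.


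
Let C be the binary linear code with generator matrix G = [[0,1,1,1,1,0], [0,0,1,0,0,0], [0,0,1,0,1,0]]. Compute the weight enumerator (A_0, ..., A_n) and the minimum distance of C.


Weight distribution: A_0 = 1, A_1 = 2, A_2 = 2, A_3 = 2, A_4 = 1. Minimum distance d = 1.

Enumerate all 2^3 = 8 messages m ∈ F_2^3.
For each, compute codeword c = mG in F_2^6, then tally its weight.
  m = 000 → c = 000000, weight = 0.
  m = 100 → c = 011110, weight = 4.
  m = 010 → c = 001000, weight = 1.
  m = 110 → c = 010110, weight = 3.
  m = 001 → c = 001010, weight = 2.
  m = 101 → c = 010100, weight = 2.
  m = 011 → c = 000010, weight = 1.
  m = 111 → c = 011100, weight = 3.
Tally weights:
  weight 0: 1 codewords.
  weight 1: 2 codewords.
  weight 2: 2 codewords.
  weight 3: 2 codewords.
  weight 4: 1 codewords.
Minimum distance d = smallest w > 0 with A_w > 0 = 1.
Sanity: Σ A_w = 8 = 2^3 = 8 ✓.


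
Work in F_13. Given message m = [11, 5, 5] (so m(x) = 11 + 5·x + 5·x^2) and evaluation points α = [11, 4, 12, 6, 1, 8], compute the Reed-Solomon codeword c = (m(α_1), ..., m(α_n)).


c = [8, 7, 11, 0, 8, 7]

Message polynomial: m(x) = 11 + 5·x + 5·x^2 (mod 13).
For each evaluation point α_i, compute m(α_i) mod 13:
  α_1 = 11: Horner steps 5 → 8 → 8, so m(11) = 8.
  α_2 = 4: Horner steps 5 → 12 → 7, so m(4) = 7.
  α_3 = 12: Horner steps 5 → 0 → 11, so m(12) = 11.
  α_4 = 6: Horner steps 5 → 9 → 0, so m(6) = 0.
  α_5 = 1: Horner steps 5 → 10 → 8, so m(1) = 8.
  α_6 = 8: Horner steps 5 → 6 → 7, so m(8) = 7.
Codeword c = [8, 7, 11, 0, 8, 7] ∈ F_13^6.


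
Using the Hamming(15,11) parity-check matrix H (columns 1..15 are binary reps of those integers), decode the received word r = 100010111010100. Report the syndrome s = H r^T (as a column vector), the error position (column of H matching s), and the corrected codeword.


s = (0, 1, 0, 0)^T, error position = 4, corrected codeword c = 100110111010100

Compute s = H r^T mod 2 one row at a time:
  s_1 = 1 + 1 + 0 + 1 + 0 + 1 + 0 + 0 = 4 ≡ 0 (mod 2).
  s_2 = 0 + 1 + 0 + 1 + 0 + 1 + 0 + 0 = 3 ≡ 1 (mod 2).
  s_3 = 0 + 0 + 0 + 1 + 0 + 1 + 0 + 0 = 2 ≡ 0 (mod 2).
  s_4 = 1 + 0 + 1 + 1 + 1 + 1 + 1 + 0 = 6 ≡ 0 (mod 2).
s = (0, 1, 0, 0)^T — this equals column 4 of H (binary 0100), so error is at position 4.
Correct: flip bit 4 of r = 100010111010100 to get c = 100110111010100.


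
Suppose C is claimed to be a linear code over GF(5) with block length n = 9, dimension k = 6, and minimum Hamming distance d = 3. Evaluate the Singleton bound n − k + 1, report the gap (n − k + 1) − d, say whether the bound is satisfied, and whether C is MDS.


Singleton RHS = n − k + 1 = 4, slack = 1, bound satisfied, not MDS.

Singleton bound: d ≤ n − k + 1.
Here n = 9, k = 6, so n − k + 1 = 4.
Given d = 3, check d ≤ 4: YES.
Slack = (n − k + 1) − d = 1.
The code is NOT MDS (slack = 1 > 0).
Description: the claimed parameters are [9, 6, 3]_5; such a code would be non-MDS.


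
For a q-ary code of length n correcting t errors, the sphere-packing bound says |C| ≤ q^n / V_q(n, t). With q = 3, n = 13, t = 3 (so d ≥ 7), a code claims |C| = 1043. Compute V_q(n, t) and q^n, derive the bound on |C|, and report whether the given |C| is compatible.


V_q(n, t) = 2627, q^n = 1594323, Hamming bound = 606, |C| = 1043 > bound (violated).

Step 1: Compute V_q(n, t) = Σ_{j=0}^3 C(n, j) (q−1)^j.
  j = 0: C(13,0)·(2)^0 = 1·1 = 1.
  j = 1: C(13,1)·(2)^1 = 13·2 = 26.
  j = 2: C(13,2)·(2)^2 = 78·4 = 312.
  j = 3: C(13,3)·(2)^3 = 286·8 = 2288.
  V_q(n, t) = 1 + 26 + 312 + 2288 = 2627.
Step 2: q^n = 3^13 = 1594323.
Step 3: Hamming bound ⌊q^n / V_q(n,t)⌋ = ⌊1594323/2627⌋ = 606.
Step 4: Compare |C| = 1043 to 606: violated.
The claimed |C| lies above the Hamming bound, so no 3-ary code of length 13 with d ≥ 7 can have 1043 codewords.


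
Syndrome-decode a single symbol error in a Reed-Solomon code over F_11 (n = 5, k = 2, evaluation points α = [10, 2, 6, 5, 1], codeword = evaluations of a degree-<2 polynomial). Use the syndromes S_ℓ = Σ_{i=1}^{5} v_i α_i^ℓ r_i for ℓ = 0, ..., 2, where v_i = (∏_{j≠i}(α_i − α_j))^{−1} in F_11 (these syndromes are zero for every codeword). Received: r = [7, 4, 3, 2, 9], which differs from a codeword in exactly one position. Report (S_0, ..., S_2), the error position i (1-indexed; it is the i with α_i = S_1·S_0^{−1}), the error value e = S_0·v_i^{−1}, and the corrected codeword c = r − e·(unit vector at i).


S = (9, 7, 3), error at position 2, error magnitude e = 5, c = [7, 10, 3, 2, 9].

Step 1: column multipliers v_i = (∏_{j≠i}(α_i − α_j))^{−1} mod 11.
  i = 1 (α = 10): (10−2)(10−6)(10−5)(10−1) = 8·4·5·9 = 1440 ≡ 10, so v_1 = 10^{−1} = 10 (mod 11).
  i = 2 (α = 2): (2−10)(2−6)(2−5)(2−1) = (−8)·(−4)·(−3)·1 = −96 ≡ 3, so v_2 = 3^{−1} = 4 (mod 11).
  i = 3 (α = 6): (6−10)(6−2)(6−5)(6−1) = (−4)·4·1·5 = −80 ≡ 8, so v_3 = 8^{−1} = 7 (mod 11).
  i = 4 (α = 5): (5−10)(5−2)(5−6)(5−1) = (−5)·3·(−1)·4 = 60 ≡ 5, so v_4 = 5^{−1} = 9 (mod 11).
  i = 5 (α = 1): (1−10)(1−2)(1−6)(1−5) = (−9)·(−1)·(−5)·(−4) = 180 ≡ 4, so v_5 = 4^{−1} = 3 (mod 11).
  v = [10, 4, 7, 9, 3].
Step 2: syndromes of r = [7, 4, 3, 2, 9] (all sums mod 11).
  S_0 = Σ v_i r_i = 10·7 + 4·4 + 7·3 + 9·2 + 3·9 = 152 ≡ 9.
  S_1 = Σ v_i α_i r_i = 10·10·7 + 4·2·4 + 7·6·3 + 9·5·2 + 3·1·9 = 975 ≡ 7.
  α_i^2 mod 11 = [1, 4, 3, 3, 1].
  S_2 = Σ v_i α_i^2 r_i = 10·1·7 + 4·4·4 + 7·3·3 + 9·3·2 + 3·1·9 = 278 ≡ 3.
  S = (9, 7, 3) ≠ 0, so r is not a codeword (an error is present).
Step 3: locate the error. For a single error e at position i, S_ℓ = v_i·e·α_i^ℓ, so α_err = S_1/S_0.
  S_0^{−1} = 9^{−1} = 5 (mod 11), so α_err = 7·5 = 35 ≡ 2 = α_2. Error position i = 2.
  Consistency check: S_2/S_1 = 3·8 = 24 ≡ 2 = α_err ✓ (single-error assumption holds).
Step 4: error magnitude e = S_0/v_2 = S_0·∏_{j≠2}(α_2 − α_j) = 9·3 = 27 ≡ 5 (mod 11).
Step 5: correct position 2: c_2 = r_2 − e = 4 − 5 ≡ 10 (mod 11). Hence c = [7, 10, 3, 2, 9].
  Check: interpolating c through the α_i gives m(x) = 8 + 1·x (degree < 2) with m(α_i) = c_i for every i, so c is indeed a codeword.


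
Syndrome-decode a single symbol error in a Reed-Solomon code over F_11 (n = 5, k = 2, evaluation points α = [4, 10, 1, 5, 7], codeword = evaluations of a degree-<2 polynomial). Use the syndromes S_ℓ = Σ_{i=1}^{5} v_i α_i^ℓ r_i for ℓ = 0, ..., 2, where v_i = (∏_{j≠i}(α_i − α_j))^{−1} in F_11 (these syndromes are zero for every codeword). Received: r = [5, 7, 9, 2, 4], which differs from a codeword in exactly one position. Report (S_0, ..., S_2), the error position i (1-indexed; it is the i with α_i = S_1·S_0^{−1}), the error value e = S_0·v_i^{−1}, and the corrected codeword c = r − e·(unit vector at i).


S = (4, 5, 9), error at position 1, error magnitude e = 4, c = [1, 7, 9, 2, 4].

Step 1: column multipliers v_i = (∏_{j≠i}(α_i − α_j))^{−1} mod 11.
  i = 1 (α = 4): (4−10)(4−1)(4−5)(4−7) = (−6)·3·(−1)·(−3) = −54 ≡ 1, so v_1 = 1^{−1} = 1 (mod 11).
  i = 2 (α = 10): (10−4)(10−1)(10−5)(10−7) = 6·9·5·3 = 810 ≡ 7, so v_2 = 7^{−1} = 8 (mod 11).
  i = 3 (α = 1): (1−4)(1−10)(1−5)(1−7) = (−3)·(−9)·(−4)·(−6) = 648 ≡ 10, so v_3 = 10^{−1} = 10 (mod 11).
  i = 4 (α = 5): (5−4)(5−10)(5−1)(5−7) = 1·(−5)·4·(−2) = 40 ≡ 7, so v_4 = 7^{−1} = 8 (mod 11).
  i = 5 (α = 7): (7−4)(7−10)(7−1)(7−5) = 3·(−3)·6·2 = −108 ≡ 2, so v_5 = 2^{−1} = 6 (mod 11).
  v = [1, 8, 10, 8, 6].
Step 2: syndromes of r = [5, 7, 9, 2, 4] (all sums mod 11).
  S_0 = Σ v_i r_i = 1·5 + 8·7 + 10·9 + 8·2 + 6·4 = 191 ≡ 4.
  S_1 = Σ v_i α_i r_i = 1·4·5 + 8·10·7 + 10·1·9 + 8·5·2 + 6·7·4 = 918 ≡ 5.
  α_i^2 mod 11 = [5, 1, 1, 3, 5].
  S_2 = Σ v_i α_i^2 r_i = 1·5·5 + 8·1·7 + 10·1·9 + 8·3·2 + 6·5·4 = 339 ≡ 9.
  S = (4, 5, 9) ≠ 0, so r is not a codeword (an error is present).
Step 3: locate the error. For a single error e at position i, S_ℓ = v_i·e·α_i^ℓ, so α_err = S_1/S_0.
  S_0^{−1} = 4^{−1} = 3 (mod 11), so α_err = 5·3 = 15 ≡ 4 = α_1. Error position i = 1.
  Consistency check: S_2/S_1 = 9·9 = 81 ≡ 4 = α_err ✓ (single-error assumption holds).
Step 4: error magnitude e = S_0/v_1 = S_0·∏_{j≠1}(α_1 − α_j) = 4·1 = 4 ≡ 4 (mod 11).
Step 5: correct position 1: c_1 = r_1 − e = 5 − 4 ≡ 1 (mod 11). Hence c = [1, 7, 9, 2, 4].
  Check: interpolating c through the α_i gives m(x) = 8 + 1·x (degree < 2) with m(α_i) = c_i for every i, so c is indeed a codeword.


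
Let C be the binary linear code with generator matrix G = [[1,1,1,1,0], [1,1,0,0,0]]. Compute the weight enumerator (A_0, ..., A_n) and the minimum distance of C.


Weight distribution: A_0 = 1, A_2 = 2, A_4 = 1. Minimum distance d = 2.

Enumerate all 2^2 = 4 messages m ∈ F_2^2.
For each, compute codeword c = mG in F_2^5, then tally its weight.
  m = 00 → c = 00000, weight = 0.
  m = 10 → c = 11110, weight = 4.
  m = 01 → c = 11000, weight = 2.
  m = 11 → c = 00110, weight = 2.
Tally weights:
  weight 0: 1 codewords.
  weight 2: 2 codewords.
  weight 4: 1 codewords.
Minimum distance d = smallest w > 0 with A_w > 0 = 2.
Sanity: Σ A_w = 4 = 2^2 = 4 ✓.


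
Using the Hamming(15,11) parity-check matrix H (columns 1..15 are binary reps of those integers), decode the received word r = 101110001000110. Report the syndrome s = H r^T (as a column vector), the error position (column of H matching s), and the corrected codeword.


s = (1, 0, 0, 1)^T, error position = 9, corrected codeword c = 101110000000110

Compute s = H r^T mod 2 one row at a time:
  s_1 = 0 + 1 + 0 + 0 + 0 + 1 + 1 + 0 = 3 ≡ 1 (mod 2).
  s_2 = 1 + 1 + 0 + 0 + 0 + 1 + 1 + 0 = 4 ≡ 0 (mod 2).
  s_3 = 0 + 1 + 0 + 0 + 0 + 0 + 1 + 0 = 2 ≡ 0 (mod 2).
  s_4 = 1 + 1 + 1 + 0 + 1 + 0 + 1 + 0 = 5 ≡ 1 (mod 2).
s = (1, 0, 0, 1)^T — this equals column 9 of H (binary 1001), so error is at position 9.
Correct: flip bit 9 of r = 101110001000110 to get c = 101110000000110.


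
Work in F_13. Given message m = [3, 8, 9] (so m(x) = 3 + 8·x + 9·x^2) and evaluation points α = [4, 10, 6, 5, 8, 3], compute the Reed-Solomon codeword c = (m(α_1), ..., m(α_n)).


c = [10, 8, 11, 8, 6, 4]

Message polynomial: m(x) = 3 + 8·x + 9·x^2 (mod 13).
For each evaluation point α_i, compute m(α_i) mod 13:
  α_1 = 4: Horner steps 9 → 5 → 10, so m(4) = 10.
  α_2 = 10: Horner steps 9 → 7 → 8, so m(10) = 8.
  α_3 = 6: Horner steps 9 → 10 → 11, so m(6) = 11.
  α_4 = 5: Horner steps 9 → 1 → 8, so m(5) = 8.
  α_5 = 8: Horner steps 9 → 2 → 6, so m(8) = 6.
  α_6 = 3: Horner steps 9 → 9 → 4, so m(3) = 4.
Codeword c = [10, 8, 11, 8, 6, 4] ∈ F_13^6.


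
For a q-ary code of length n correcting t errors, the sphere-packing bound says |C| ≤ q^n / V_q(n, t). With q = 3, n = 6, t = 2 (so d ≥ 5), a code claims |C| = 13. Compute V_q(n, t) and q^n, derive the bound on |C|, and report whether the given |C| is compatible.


V_q(n, t) = 73, q^n = 729, Hamming bound = 9, |C| = 13 > bound (violated).

Step 1: Compute V_q(n, t) = Σ_{j=0}^2 C(n, j) (q−1)^j.
  j = 0: C(6,0)·(2)^0 = 1·1 = 1.
  j = 1: C(6,1)·(2)^1 = 6·2 = 12.
  j = 2: C(6,2)·(2)^2 = 15·4 = 60.
  V_q(n, t) = 1 + 12 + 60 = 73.
Step 2: q^n = 3^6 = 729.
Step 3: Hamming bound ⌊q^n / V_q(n,t)⌋ = ⌊729/73⌋ = 9.
Step 4: Compare |C| = 13 to 9: violated.
The claimed |C| lies above the Hamming bound, so no 3-ary code of length 6 with d ≥ 5 can have 13 codewords.


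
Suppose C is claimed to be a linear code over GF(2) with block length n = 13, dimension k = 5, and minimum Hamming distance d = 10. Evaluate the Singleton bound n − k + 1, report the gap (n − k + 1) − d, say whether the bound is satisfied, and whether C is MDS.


Singleton RHS = n − k + 1 = 9, slack = -1, bound violated (no such code; not MDS).

Singleton bound: d ≤ n − k + 1.
Here n = 13, k = 5, so n − k + 1 = 9.
Given d = 10, check d ≤ 9: NO.
Slack = (n − k + 1) − d = -1.
The slack is negative: d = 10 exceeds n − k + 1 = 9 by 1, so the Singleton bound is violated and no linear [13, 5, 10]_2 code can exist. In particular it is not MDS (MDS requires d = n − k + 1 exactly).
Description: the claimed parameters are [13, 5, 10]_2; such a code would be impossible (violates the Singleton bound).


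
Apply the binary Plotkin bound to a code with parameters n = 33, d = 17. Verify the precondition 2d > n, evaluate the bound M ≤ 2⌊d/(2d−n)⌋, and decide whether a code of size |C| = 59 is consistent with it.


Plotkin bound M ≤ 34; given |C| = 59 > bound (violated).

Check applicability: 2d = 34, n = 33.
2d − n = 1 > 0, so Plotkin applies.
Compute d/(2d−n) = 17/1 ≈ 17.0000.
⌊d/(2d−n)⌋ = 17.
Plotkin bound: M ≤ 2·17 = 34.
Given |C| = 59, check: VIOLATED.
This |C| is above the Plotkin bound, so no binary code with n = 33, d = 17 and 59 codewords exists.
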